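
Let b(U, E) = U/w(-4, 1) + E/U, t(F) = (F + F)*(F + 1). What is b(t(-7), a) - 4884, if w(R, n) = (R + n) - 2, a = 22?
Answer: -1029113/210 ≈ -4900.5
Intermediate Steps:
t(F) = 2*F*(1 + F) (t(F) = (2*F)*(1 + F) = 2*F*(1 + F))
w(R, n) = -2 + R + n
b(U, E) = -U/5 + E/U (b(U, E) = U/(-2 - 4 + 1) + E/U = U/(-5) + E/U = U*(-1/5) + E/U = -U/5 + E/U)
b(t(-7), a) - 4884 = (-2*(-7)*(1 - 7)/5 + 22/((2*(-7)*(1 - 7)))) - 4884 = (-2*(-7)*(-6)/5 + 22/((2*(-7)*(-6)))) - 4884 = (-1/5*84 + 22/84) - 4884 = (-84/5 + 22*(1/84)) - 4884 = (-84/5 + 11/42) - 4884 = -3473/210 - 4884 = -1029113/210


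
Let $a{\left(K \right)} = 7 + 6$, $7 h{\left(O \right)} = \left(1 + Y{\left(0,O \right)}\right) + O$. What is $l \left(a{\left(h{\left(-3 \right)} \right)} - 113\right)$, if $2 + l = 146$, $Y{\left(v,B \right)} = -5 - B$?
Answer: $-14400$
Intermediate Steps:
$h{\left(O \right)} = - \frac{4}{7}$ ($h{\left(O \right)} = \frac{\left(1 - \left(5 + O\right)\right) + O}{7} = \frac{\left(-4 - O\right) + O}{7} = \frac{1}{7} \left(-4\right) = - \frac{4}{7}$)
$l = 144$ ($l = -2 + 146 = 144$)
$a{\left(K \right)} = 13$
$l \left(a{\left(h{\left(-3 \right)} \right)} - 113\right) = 144 \left(13 - 113\right) = 144 \left(-100\right) = -14400$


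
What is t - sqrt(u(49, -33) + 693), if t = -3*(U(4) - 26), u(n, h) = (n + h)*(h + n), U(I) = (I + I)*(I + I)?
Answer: -114 - sqrt(949) ≈ -144.81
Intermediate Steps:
U(I) = 4*I**2 (U(I) = (2*I)*(2*I) = 4*I**2)
u(n, h) = (h + n)**2 (u(n, h) = (h + n)*(h + n) = (h + n)**2)
t = -114 (t = -3*(4*4**2 - 26) = -3*(4*16 - 26) = -3*(64 - 26) = -3*38 = -114)
t - sqrt(u(49, -33) + 693) = -114 - sqrt((-33 + 49)**2 + 693) = -114 - sqrt(16**2 + 693) = -114 - sqrt(256 + 693) = -114 - sqrt(949)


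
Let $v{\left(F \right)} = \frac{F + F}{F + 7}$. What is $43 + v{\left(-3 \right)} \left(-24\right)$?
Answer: $79$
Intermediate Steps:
$v{\left(F \right)} = \frac{2 F}{7 + F}$
$43 + v{\left(-3 \right)} \left(-24\right) = 43 + 2 \left(-3\right) \frac{1}{7 - 3} \left(-24\right) = 43 + 2 \left(-3\right) \frac{1}{4} \left(-24\right) = 43 - -36 = 43 + 36 = 79$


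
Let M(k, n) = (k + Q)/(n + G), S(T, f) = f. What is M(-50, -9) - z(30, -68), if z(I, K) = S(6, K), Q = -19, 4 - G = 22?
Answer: 635/9 ≈ 70.556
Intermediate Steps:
G = -18 (G = 4 - 1*22 = 4 - 22 = -18)
z(I, K) = K
M(k, n) = (-19 + k)/(-18 + n) (M(k, n) = (k - 19)/(n - 18) = (-19 + k)/(-18 + n))
M(-50, -9) - z(30, -68) = (-19 - 50)/(-18 - 9) - 1*(-68) = -69/(-27) + 68 = -1/27*(-69) + 68 = 23/9 + 68 = 635/9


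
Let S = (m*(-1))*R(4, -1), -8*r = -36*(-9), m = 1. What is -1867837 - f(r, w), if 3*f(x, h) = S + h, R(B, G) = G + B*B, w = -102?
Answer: -1867798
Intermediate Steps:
R(B, G) = G + B**2
r = -81/2 (r = -(-9)*(-9)/2 = -1/8*324 = -81/2 ≈ -40.500)
S = -15 (S = (1*(-1))*(-1 + 4**2) = -(-1 + 16) = -1*15 = -15)
f(x, h) = -5 + h/3 (f(x, h) = (-15 + h)/3 = -5 + h/3)
-1867837 - f(r, w) = -1867837 - (-5 + (1/3)*(-102)) = -1867837 - (-5 - 34) = -1867837 - 1*(-39) = -1867837 + 39 = -1867798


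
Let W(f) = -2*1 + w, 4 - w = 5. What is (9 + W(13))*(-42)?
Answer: -252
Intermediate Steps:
w = -1 (w = 4 - 1*5 = 4 - 5 = -1)
W(f) = -3 (W(f) = -2*1 - 1 = -2 - 1 = -3)
(9 + W(13))*(-42) = (9 - 3)*(-42) = 6*(-42) = -252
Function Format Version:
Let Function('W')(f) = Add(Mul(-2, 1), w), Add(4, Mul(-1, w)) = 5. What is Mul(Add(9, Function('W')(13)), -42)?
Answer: -252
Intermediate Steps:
w = -1 (w = Add(4, Mul(-1, 5)) = Add(4, -5) = -1)
Function('W')(f) = -3 (Function('W')(f) = Add(Mul(-2, 1), -1) = Add(-2, -1) = -3)
Mul(Add(9, Function('W')(13)), -42) = Mul(Add(9, -3), -42) = Mul(6, -42) = -252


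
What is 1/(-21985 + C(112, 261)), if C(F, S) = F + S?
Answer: -1/21612 ≈ -4.6271e-5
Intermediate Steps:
1/(-21985 + C(112, 261)) = 1/(-21985 + (112 + 261)) = 1/(-21985 + 373) = 1/(-21612) = -1/21612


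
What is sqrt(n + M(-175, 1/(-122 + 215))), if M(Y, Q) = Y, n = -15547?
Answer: I*sqrt(15722) ≈ 125.39*I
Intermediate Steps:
sqrt(n + M(-175, 1/(-122 + 215))) = sqrt(-15547 - 175) = sqrt(-15722) = I*sqrt(15722)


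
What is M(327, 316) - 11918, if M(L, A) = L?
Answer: -11591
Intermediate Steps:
M(327, 316) - 11918 = 327 - 11918 = -11591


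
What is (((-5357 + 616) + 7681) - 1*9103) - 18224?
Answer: -24387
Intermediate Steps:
(((-5357 + 616) + 7681) - 1*9103) - 18224 = ((-4741 + 7681) - 9103) - 18224 = (2940 - 9103) - 18224 = -6163 - 18224 = -24387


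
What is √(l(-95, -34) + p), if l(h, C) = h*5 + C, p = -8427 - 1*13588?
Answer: 2*I*√5631 ≈ 150.08*I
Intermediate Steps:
p = -22015 (p = -8427 - 13588 = -22015)
l(h, C) = C + 5*h (l(h, C) = 5*h + C = C + 5*h)
√(l(-95, -34) + p) = √((-34 + 5*(-95)) - 22015) = √((-34 - 475) - 22015) = √(-509 - 22015) = √(-22524) = 2*I*√5631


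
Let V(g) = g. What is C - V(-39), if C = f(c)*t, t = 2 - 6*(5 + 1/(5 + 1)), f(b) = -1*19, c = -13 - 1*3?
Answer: 590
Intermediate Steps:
c = -16 (c = -13 - 3 = -16)
f(b) = -19
t = -29 (t = 2 - 6*(5 + 1/6) = 2 - 6*(5 + ⅙) = 2 - 6*31/6 = 2 - 1*31 = 2 - 31 = -29)
C = 551 (C = -19*(-29) = 551)
C - V(-39) = 551 - 1*(-39) = 551 + 39 = 590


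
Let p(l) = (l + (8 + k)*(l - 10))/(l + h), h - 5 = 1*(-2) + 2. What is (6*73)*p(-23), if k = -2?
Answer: 16133/3 ≈ 5377.7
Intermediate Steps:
h = 5 (h = 5 + (1*(-2) + 2) = 5 + (-2 + 2) = 5 + 0 = 5)
p(l) = (-60 + 7*l)/(5 + l) (p(l) = (l + (8 - 2)*(l - 10))/(l + 5) = (l + 6*(-10 + l))/(5 + l) = (l + (-60 + 6*l))/(5 + l) = (-60 + 7*l)/(5 + l))
(6*73)*p(-23) = (6*73)*((-60 + 7*(-23))/(5 - 23)) = 438*((-60 - 161)/(-18)) = 438*(-1/18*(-221)) = 438*(221/18) = 16133/3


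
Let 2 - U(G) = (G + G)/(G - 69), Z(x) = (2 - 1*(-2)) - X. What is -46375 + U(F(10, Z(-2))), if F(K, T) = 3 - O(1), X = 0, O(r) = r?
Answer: -3106987/67 ≈ -46373.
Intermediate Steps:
Z(x) = 4 (Z(x) = (2 - 1*(-2)) - 1*0 = (2 + 2) + 0 = 4 + 0 = 4)
F(K, T) = 2 (F(K, T) = 3 - 1*1 = 3 - 1 = 2)
U(G) = 2 - 2*G/(-69 + G) (U(G) = 2 - (G + G)/(G - 69) = 2 - 2*G/(-69 + G))
-46375 + U(F(10, Z(-2))) = -46375 - 138/(-69 + 2) = -46375 - 138/(-67) = -46375 - 138*(-1/67) = -46375 + 138/67 = -3106987/67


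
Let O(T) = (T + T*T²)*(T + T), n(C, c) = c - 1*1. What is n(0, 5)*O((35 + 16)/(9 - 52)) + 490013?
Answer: 1675349530013/3418801 ≈ 4.9004e+5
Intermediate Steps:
n(C, c) = -1 + c (n(C, c) = c - 1 = -1 + c)
O(T) = 2*T*(T + T³) (O(T) = (T + T³)*(2*T) = 2*T*(T + T³))
n(0, 5)*O((35 + 16)/(9 - 52)) + 490013 = (-1 + 5)*(2*((35 + 16)/(9 - 52))²*(1 + ((35 + 16)/(9 - 52))²)) + 490013 = 4*(2*(51/(-43))²*(1 + (51/(-43))²)) + 490013 = 4*(2*(51*(-1/43))²*(1 + (51*(-1/43))²)) + 490013 = 4*(2*(-51/43)²*(1 + (-51/43)²)) + 490013 = 4*(2*(2601/1849)*(1 + 2601/1849)) + 490013 = 4*(2*(2601/1849)*(4450/1849)) + 490013 = 4*(23148900/3418801) + 490013 = 92595600/3418801 + 490013 = 1675349530013/3418801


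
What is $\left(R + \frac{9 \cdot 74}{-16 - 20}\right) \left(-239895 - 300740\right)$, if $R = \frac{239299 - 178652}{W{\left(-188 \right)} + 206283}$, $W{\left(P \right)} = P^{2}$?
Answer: $\frac{4767808704675}{483254} \approx 9.866 \cdot 10^{6}$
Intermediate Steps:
$R = \frac{60647}{241627}$ ($R = \frac{239299 - 178652}{\left(-188\right)^{2} + 206283} = \frac{60647}{35344 + 206283} = \frac{60647}{241627} \approx 0.25099$)
$\left(R + \frac{9 \cdot 74}{-16 - 20}\right) \left(-239895 - 300740\right) = \left(\frac{60647}{241627} + \frac{9 \cdot 74}{-16 - 20}\right) \left(-239895 - 300740\right) = \left(\frac{60647}{241627} + \frac{666}{-36}\right) \left(-540635\right) = \left(\frac{60647}{241627} + 666 \left(- \frac{1}{36}\right)\right) \left(-540635\right) = \left(\frac{60647}{241627} - \frac{37}{2}\right) \left(-540635\right) = \left(- \frac{8818905}{483254}\right) \left(-540635\right) = \frac{4767808704675}{483254}$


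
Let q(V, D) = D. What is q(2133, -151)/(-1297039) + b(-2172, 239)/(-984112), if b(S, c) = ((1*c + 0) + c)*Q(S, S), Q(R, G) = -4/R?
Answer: 40035155287/346551191445912 ≈ 0.00011552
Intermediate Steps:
b(S, c) = -8*c/S (b(S, c) = ((1*c + 0) + c)*(-4/S) = ((c + 0) + c)*(-4/S) = (c + c)*(-4/S) = (2*c)*(-4/S) = -8*c/S)
q(2133, -151)/(-1297039) + b(-2172, 239)/(-984112) = -151/(-1297039) - 8*239/(-2172)/(-984112) = -151*(-1/1297039) - 8*239*(-1/2172)*(-1/984112) = 151/1297039 + (478/543)*(-1/984112) = 151/1297039 - 239/267186408 = 40035155287/346551191445912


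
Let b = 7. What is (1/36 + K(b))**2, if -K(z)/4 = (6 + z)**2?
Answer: 592192225/1296 ≈ 4.5694e+5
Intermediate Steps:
K(z) = -4*(6 + z)**2
(1/36 + K(b))**2 = (1/36 - 4*(6 + 7)**2)**2 = (1/36 - 4*13**2)**2 = (1/36 - 4*169)**2 = (1/36 - 676)**2 = (-24335/36)**2 = 592192225/1296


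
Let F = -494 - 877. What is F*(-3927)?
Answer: 5383917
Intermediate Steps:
F = -1371
F*(-3927) = -1371*(-3927) = 5383917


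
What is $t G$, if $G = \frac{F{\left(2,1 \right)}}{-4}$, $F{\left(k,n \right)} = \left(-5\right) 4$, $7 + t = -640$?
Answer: $-3235$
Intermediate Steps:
$t = -647$ ($t = -7 - 640 = -647$)
$F{\left(k,n \right)} = -20$
$G = 5$ ($G = - \frac{20}{-4} = \left(-20\right) \left(- \frac{1}{4}\right) = 5$)
$t G = \left(-647\right) 5 = -3235$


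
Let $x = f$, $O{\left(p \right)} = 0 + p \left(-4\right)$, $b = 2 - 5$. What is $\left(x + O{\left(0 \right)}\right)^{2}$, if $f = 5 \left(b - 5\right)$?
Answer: $1600$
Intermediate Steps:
$b = -3$ ($b = 2 - 5 = -3$)
$O{\left(p \right)} = - 4 p$ ($O{\left(p \right)} = 0 - 4 p = - 4 p$)
$f = -40$ ($f = 5 \left(-3 - 5\right) = 5 \left(-8\right) = -40$)
$x = -40$
$\left(x + O{\left(0 \right)}\right)^{2} = \left(-40 - 0\right)^{2} = \left(-40 + 0\right)^{2} = \left(-40\right)^{2} = 1600$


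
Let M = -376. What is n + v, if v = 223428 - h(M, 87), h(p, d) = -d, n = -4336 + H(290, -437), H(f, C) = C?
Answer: 218742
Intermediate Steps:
n = -4773 (n = -4336 - 437 = -4773)
v = 223515 (v = 223428 - (-1)*87 = 223428 - 1*(-87) = 223428 + 87 = 223515)
n + v = -4773 + 223515 = 218742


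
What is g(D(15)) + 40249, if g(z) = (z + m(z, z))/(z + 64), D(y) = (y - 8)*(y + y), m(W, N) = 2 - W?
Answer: 5514114/137 ≈ 40249.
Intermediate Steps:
D(y) = 2*y*(-8 + y) (D(y) = (-8 + y)*(2*y) = 2*y*(-8 + y))
g(z) = 2/(64 + z) (g(z) = (z + (2 - z))/(z + 64) = 2/(64 + z))
g(D(15)) + 40249 = 2/(64 + 2*15*(-8 + 15)) + 40249 = 2/(64 + 2*15*7) + 40249 = 2/(64 + 210) + 40249 = 2/274 + 40249 = 2*(1/274) + 40249 = 1/137 + 40249 = 5514114/137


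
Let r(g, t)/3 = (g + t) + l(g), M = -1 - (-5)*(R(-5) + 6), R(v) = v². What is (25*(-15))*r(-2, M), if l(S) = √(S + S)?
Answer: -171000 - 2250*I ≈ -1.71e+5 - 2250.0*I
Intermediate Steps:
M = 154 (M = -1 - (-5)*((-5)² + 6) = -1 - (-5)*(25 + 6) = -1 - (-5)*31 = -1 - 1*(-155) = -1 + 155 = 154)
l(S) = √2*√S (l(S) = √(2*S) = √2*√S)
r(g, t) = 3*g + 3*t + 3*√2*√g (r(g, t) = 3*((g + t) + √2*√g) = 3*(g + t + √2*√g) = 3*g + 3*t + 3*√2*√g)
(25*(-15))*r(-2, M) = (25*(-15))*(3*(-2) + 3*154 + 3*√2*√(-2)) = -375*(-6 + 462 + 3*√2*(I*√2)) = -375*(-6 + 462 + 6*I) = -375*(456 + 6*I) = -171000 - 2250*I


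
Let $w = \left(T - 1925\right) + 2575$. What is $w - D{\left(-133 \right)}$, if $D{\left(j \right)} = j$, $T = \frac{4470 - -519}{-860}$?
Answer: $\frac{668391}{860} \approx 777.2$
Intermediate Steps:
$T = - \frac{4989}{860}$ ($T = \left(4470 + 519\right) \left(- \frac{1}{860}\right) = 4989 \left(- \frac{1}{860}\right) = - \frac{4989}{860} \approx -5.8012$)
$w = \frac{554011}{860}$ ($w = \left(- \frac{4989}{860} - 1925\right) + 2575 = - \frac{1660489}{860} + 2575 = \frac{554011}{860} \approx 644.2$)
$w - D{\left(-133 \right)} = \frac{554011}{860} - -133 = \frac{554011}{860} + 133 = \frac{668391}{860}$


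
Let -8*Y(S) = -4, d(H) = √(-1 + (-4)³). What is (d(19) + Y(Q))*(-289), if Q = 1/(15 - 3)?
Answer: -289/2 - 289*I*√65 ≈ -144.5 - 2330.0*I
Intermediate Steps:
Q = 1/12 ≈ 0.083333
d(H) = I*√65 (d(H) = √(-1 - 64) = √(-65) = I*√65)
Y(S) = ½ (Y(S) = -⅛*(-4) = ½)
(d(19) + Y(Q))*(-289) = (I*√65 + ½)*(-289) = (½ + I*√65)*(-289) = -289/2 - 289*I*√65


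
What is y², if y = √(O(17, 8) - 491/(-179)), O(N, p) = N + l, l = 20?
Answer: 7114/179 ≈ 39.743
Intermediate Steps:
O(N, p) = 20 + N (O(N, p) = N + 20 = 20 + N)
y = √1273406/179 (y = √((20 + 17) - 491/(-179)) = √(37 - 491*(-1/179)) = √(37 + 491/179) = √(7114/179) = √1273406/179 ≈ 6.3042)
y² = (√1273406/179)² = 7114/179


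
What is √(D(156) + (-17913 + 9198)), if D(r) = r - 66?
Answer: 5*I*√345 ≈ 92.871*I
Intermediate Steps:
D(r) = -66 + r
√(D(156) + (-17913 + 9198)) = √((-66 + 156) + (-17913 + 9198)) = √(90 - 8715) = √(-8625) = 5*I*√345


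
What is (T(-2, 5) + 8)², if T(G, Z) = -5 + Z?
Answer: 64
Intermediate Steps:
(T(-2, 5) + 8)² = ((-5 + 5) + 8)² = (0 + 8)² = 8² = 64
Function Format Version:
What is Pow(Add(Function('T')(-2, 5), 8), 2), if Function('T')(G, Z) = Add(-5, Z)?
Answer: 64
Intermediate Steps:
Pow(Add(Function('T')(-2, 5), 8), 2) = Pow(Add(Add(-5, 5), 8), 2) = Pow(Add(0, 8), 2) = Pow(8, 2) = 64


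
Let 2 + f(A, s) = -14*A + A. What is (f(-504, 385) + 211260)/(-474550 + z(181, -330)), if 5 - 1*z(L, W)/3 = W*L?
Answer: -43562/59069 ≈ -0.73748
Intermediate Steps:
z(L, W) = 15 - 3*L*W (z(L, W) = 15 - 3*W*L = 15 - 3*L*W)
f(A, s) = -2 - 13*A (f(A, s) = -2 + (-14*A + A) = -2 - 13*A)
(f(-504, 385) + 211260)/(-474550 + z(181, -330)) = ((-2 - 13*(-504)) + 211260)/(-474550 + (15 - 3*181*(-330))) = ((-2 + 6552) + 211260)/(-474550 + (15 + 179190)) = (6550 + 211260)/(-474550 + 179205) = 217810/(-295345) = 217810*(-1/295345) = -43562/59069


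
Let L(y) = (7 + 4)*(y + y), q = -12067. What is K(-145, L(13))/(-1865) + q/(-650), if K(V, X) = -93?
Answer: 4513081/242450 ≈ 18.614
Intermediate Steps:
L(y) = 22*y (L(y) = 11*(2*y) = 22*y)
K(-145, L(13))/(-1865) + q/(-650) = -93/(-1865) - 12067/(-650) = -93*(-1/1865) - 12067*(-1/650) = 93/1865 + 12067/650 = 4513081/242450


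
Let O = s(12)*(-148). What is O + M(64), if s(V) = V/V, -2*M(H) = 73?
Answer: -369/2 ≈ -184.50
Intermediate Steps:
M(H) = -73/2 (M(H) = -½*73 = -73/2)
s(V) = 1
O = -148 (O = 1*(-148) = -148)
O + M(64) = -148 - 73/2 = -369/2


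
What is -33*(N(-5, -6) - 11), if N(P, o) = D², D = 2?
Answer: 231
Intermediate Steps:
N(P, o) = 4 (N(P, o) = 2² = 4)
-33*(N(-5, -6) - 11) = -33*(4 - 11) = -33*(-7) = 231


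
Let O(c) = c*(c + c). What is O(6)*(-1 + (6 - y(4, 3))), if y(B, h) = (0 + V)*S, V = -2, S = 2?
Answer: 648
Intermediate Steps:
O(c) = 2*c² (O(c) = c*(2*c) = 2*c²)
y(B, h) = -4 (y(B, h) = (0 - 2)*2 = -2*2 = -4)
O(6)*(-1 + (6 - y(4, 3))) = (2*6²)*(-1 + (6 - 1*(-4))) = (2*36)*(-1 + (6 + 4)) = 72*(-1 + 10) = 72*9 = 648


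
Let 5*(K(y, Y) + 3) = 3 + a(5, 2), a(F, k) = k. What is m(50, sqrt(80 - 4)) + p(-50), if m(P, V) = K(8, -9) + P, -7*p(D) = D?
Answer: 386/7 ≈ 55.143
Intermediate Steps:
p(D) = -D/7
K(y, Y) = -2 (K(y, Y) = -3 + (3 + 2)/5 = -3 + (1/5)*5 = -3 + 1 = -2)
m(P, V) = -2 + P
m(50, sqrt(80 - 4)) + p(-50) = (-2 + 50) - 1/7*(-50) = 48 + 50/7 = 386/7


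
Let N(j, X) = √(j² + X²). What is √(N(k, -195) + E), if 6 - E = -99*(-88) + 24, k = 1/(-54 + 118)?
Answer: √(-558720 + √155750401)/8 ≈ 92.385*I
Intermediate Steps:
k = 1/64 ≈ 0.015625
N(j, X) = √(X² + j²)
E = -8730 (E = 6 - (-99*(-88) + 24) = 6 - (8712 + 24) = 6 - 1*8736 = 6 - 8736 = -8730)
√(N(k, -195) + E) = √(√((-195)² + (1/64)²) - 8730) = √(√(38025 + 1/4096) - 8730) = √(√(155750401/4096) - 8730) = √(√155750401/64 - 8730) = √(-8730 + √155750401/64)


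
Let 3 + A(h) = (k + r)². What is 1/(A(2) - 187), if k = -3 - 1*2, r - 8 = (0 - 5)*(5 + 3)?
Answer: 1/1179 ≈ 0.00084818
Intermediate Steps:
r = -32 (r = 8 + (0 - 5)*(5 + 3) = 8 - 5*8 = 8 - 40 = -32)
k = -5 (k = -3 - 2 = -5)
A(h) = 1366 (A(h) = -3 + (-5 - 32)² = -3 + (-37)² = -3 + 1369 = 1366)
1/(A(2) - 187) = 1/(1366 - 187) = 1/1179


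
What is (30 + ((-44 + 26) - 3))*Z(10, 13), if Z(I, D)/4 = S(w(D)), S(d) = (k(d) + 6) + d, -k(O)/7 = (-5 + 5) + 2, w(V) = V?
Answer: 180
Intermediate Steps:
k(O) = -14 (k(O) = -7*((-5 + 5) + 2) = -7*(0 + 2) = -7*2 = -14)
S(d) = -8 + d (S(d) = (-14 + 6) + d = -8 + d)
Z(I, D) = -32 + 4*D (Z(I, D) = 4*(-8 + D) = -32 + 4*D)
(30 + ((-44 + 26) - 3))*Z(10, 13) = (30 + ((-44 + 26) - 3))*(-32 + 4*13) = (30 + (-18 - 3))*(-32 + 52) = (30 - 21)*20 = 9*20 = 180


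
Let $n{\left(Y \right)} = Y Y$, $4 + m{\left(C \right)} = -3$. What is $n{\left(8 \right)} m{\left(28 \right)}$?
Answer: $-448$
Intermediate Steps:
$m{\left(C \right)} = -7$ ($m{\left(C \right)} = -4 - 3 = -7$)
$n{\left(Y \right)} = Y^{2}$
$n{\left(8 \right)} m{\left(28 \right)} = 8^{2} \left(-7\right) = 64 \left(-7\right) = -448$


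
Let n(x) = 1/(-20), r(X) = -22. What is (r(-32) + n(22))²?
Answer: 194481/400 ≈ 486.20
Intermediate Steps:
n(x) = -1/20
(r(-32) + n(22))² = (-22 - 1/20)² = (-441/20)² = 194481/400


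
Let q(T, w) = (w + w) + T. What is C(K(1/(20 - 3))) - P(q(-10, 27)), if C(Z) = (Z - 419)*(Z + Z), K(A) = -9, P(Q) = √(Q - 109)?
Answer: 7704 - I*√65 ≈ 7704.0 - 8.0623*I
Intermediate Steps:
q(T, w) = T + 2*w (q(T, w) = 2*w + T = T + 2*w)
P(Q) = √(-109 + Q)
C(Z) = 2*Z*(-419 + Z) (C(Z) = (-419 + Z)*(2*Z) = 2*Z*(-419 + Z))
C(K(1/(20 - 3))) - P(q(-10, 27)) = 2*(-9)*(-419 - 9) - √(-109 + (-10 + 2*27)) = 2*(-9)*(-428) - √(-109 + (-10 + 54)) = 7704 - √(-109 + 44) = 7704 - √(-65) = 7704 - I*√65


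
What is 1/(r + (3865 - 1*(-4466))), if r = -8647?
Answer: -1/316 ≈ -0.0031646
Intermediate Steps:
1/(r + (3865 - 1*(-4466))) = 1/(-8647 + (3865 - 1*(-4466))) = 1/(-8647 + (3865 + 4466)) = 1/(-8647 + 8331) = 1/(-316) = -1/316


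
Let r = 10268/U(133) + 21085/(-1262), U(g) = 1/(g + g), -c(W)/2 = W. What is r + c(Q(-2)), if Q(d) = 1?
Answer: 3446861847/1262 ≈ 2.7313e+6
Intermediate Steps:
c(W) = -2*W
U(g) = 1/(2*g)
r = 3446864371/1262 (r = 10268/(((½)/133)) + 21085/(-1262) = 10268/(((½)*(1/133))) + 21085*(-1/1262) = 10268/(1/266) - 21085/1262 = 10268*266 - 21085/1262 = 2731288 - 21085/1262 = 3446864371/1262 ≈ 2.7313e+6)
r + c(Q(-2)) = 3446864371/1262 - 2*1 = 3446864371/1262 - 2 = 3446861847/1262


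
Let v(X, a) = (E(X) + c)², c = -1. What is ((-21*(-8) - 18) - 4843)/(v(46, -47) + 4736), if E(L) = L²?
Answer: -4693/4477961 ≈ -0.0010480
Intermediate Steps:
v(X, a) = (-1 + X²)² (v(X, a) = (X² - 1)² = (-1 + X²)²)
((-21*(-8) - 18) - 4843)/(v(46, -47) + 4736) = ((-21*(-8) - 18) - 4843)/((-1 + 46²)² + 4736) = ((168 - 18) - 4843)/((-1 + 2116)² + 4736) = (150 - 4843)/(2115² + 4736) = -4693/(4473225 + 4736) = -4693/4477961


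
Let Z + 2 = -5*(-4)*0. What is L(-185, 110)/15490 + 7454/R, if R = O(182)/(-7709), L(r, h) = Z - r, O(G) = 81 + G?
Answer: -890100056011/4073870 ≈ -2.1849e+5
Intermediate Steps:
Z = -2 (Z = -2 - 5*(-4)*0 = -2 + 20*0 = -2 + 0 = -2)
L(r, h) = -2 - r
R = -263/7709 (R = (81 + 182)/(-7709) = 263*(-1/7709) = -263/7709 ≈ -0.034116)
L(-185, 110)/15490 + 7454/R = (-2 - 1*(-185))/15490 + 7454/(-263/7709) = (-2 + 185)*(1/15490) + 7454*(-7709/263) = 183*(1/15490) - 57462886/263 = 183/15490 - 57462886/263 = -890100056011/4073870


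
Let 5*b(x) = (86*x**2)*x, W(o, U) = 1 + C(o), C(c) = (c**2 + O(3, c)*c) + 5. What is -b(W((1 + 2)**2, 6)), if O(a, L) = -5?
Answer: -6371568/5 ≈ -1.2743e+6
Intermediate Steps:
C(c) = 5 + c**2 - 5*c (C(c) = (c**2 - 5*c) + 5 = 5 + c**2 - 5*c)
W(o, U) = 6 + o**2 - 5*o (W(o, U) = 1 + (5 + o**2 - 5*o) = 6 + o**2 - 5*o)
b(x) = 86*x**3/5 (b(x) = ((86*x**2)*x)/5 = (86*x**3)/5 = 86*x**3/5)
-b(W((1 + 2)**2, 6)) = -86*(6 + ((1 + 2)**2)**2 - 5*(1 + 2)**2)**3/5 = -86*(6 + (3**2)**2 - 5*3**2)**3/5 = -86*(6 + 9**2 - 5*9)**3/5 = -86*(6 + 81 - 45)**3/5 = -86*42**3/5 = -86*74088/5 = -1*6371568/5 = -6371568/5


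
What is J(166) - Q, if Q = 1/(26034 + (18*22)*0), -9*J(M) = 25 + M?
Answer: -1657501/78102 ≈ -21.222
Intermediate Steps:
J(M) = -25/9 - M/9 (J(M) = -(25 + M)/9 = -25/9 - M/9)
Q = 1/26034 (Q = 1/(26034 + 396*0) = 1/(26034 + 0) = 1/26034 ≈ 3.8411e-5)
J(166) - Q = (-25/9 - ⅑*166) - 1*1/26034 = (-25/9 - 166/9) - 1/26034 = -191/9 - 1/26034 = -1657501/78102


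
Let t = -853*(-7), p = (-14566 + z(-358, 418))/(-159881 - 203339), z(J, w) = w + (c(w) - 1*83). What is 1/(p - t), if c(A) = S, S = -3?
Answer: -16510/98580563 ≈ -0.00016748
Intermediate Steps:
c(A) = -3
z(J, w) = -86 + w (z(J, w) = w + (-3 - 1*83) = w + (-3 - 83) = w - 86 = -86 + w)
p = 647/16510 (p = (-14566 + (-86 + 418))/(-159881 - 203339) = (-14566 + 332)/(-363220) = -14234*(-1/363220) = 647/16510 ≈ 0.039188)
t = 5971
1/(p - t) = 1/(647/16510 - 1*5971) = 1/(647/16510 - 5971) = 1/(-98580563/16510) = -16510/98580563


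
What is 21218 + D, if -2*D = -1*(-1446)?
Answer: 20495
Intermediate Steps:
D = -723 (D = -(-1)*(-1446)/2 = -½*1446 = -723)
21218 + D = 21218 - 723 = 20495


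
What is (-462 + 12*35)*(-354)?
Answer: 14868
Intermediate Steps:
(-462 + 12*35)*(-354) = (-462 + 420)*(-354) = -42*(-354) = 14868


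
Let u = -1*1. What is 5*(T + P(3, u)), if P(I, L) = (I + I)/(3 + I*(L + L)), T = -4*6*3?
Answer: -370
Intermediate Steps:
T = -72 (T = -24*3 = -72)
u = -1
P(I, L) = 2*I/(3 + 2*I*L) (P(I, L) = (2*I)/(3 + I*(2*L)) = (2*I)/(3 + 2*I*L) = 2*I/(3 + 2*I*L))
5*(T + P(3, u)) = 5*(-72 + 2*3/(3 + 2*3*(-1))) = 5*(-72 + 2*3/(3 - 6)) = 5*(-72 + 2*3/(-3)) = 5*(-72 + 2*3*(-⅓)) = 5*(-72 - 2) = 5*(-74) = -370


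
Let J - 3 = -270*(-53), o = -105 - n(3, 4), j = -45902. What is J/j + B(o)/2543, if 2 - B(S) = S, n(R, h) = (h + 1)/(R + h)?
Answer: -220175605/817101502 ≈ -0.26946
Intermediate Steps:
n(R, h) = (1 + h)/(R + h)
o = -740/7 (o = -105 - (1 + 4)/(3 + 4) = -105 - 5/7 = -740/7 ≈ -105.71)
B(S) = 2 - S
J = 14313 (J = 3 - 270*(-53) = 3 + 14310 = 14313)
J/j + B(o)/2543 = 14313/(-45902) + (2 - 1*(-740/7))/2543 = 14313*(-1/45902) + (2 + 740/7)*(1/2543) = -14313/45902 + (754/7)*(1/2543) = -14313/45902 + 754/17801 = -220175605/817101502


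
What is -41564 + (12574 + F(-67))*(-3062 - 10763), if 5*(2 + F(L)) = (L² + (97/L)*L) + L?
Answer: -186344499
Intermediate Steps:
F(L) = 87/5 + L/5 + L²/5 (F(L) = -2 + ((L² + (97/L)*L) + L)/5 = -2 + ((L² + 97) + L)/5 = -2 + ((97 + L²) + L)/5 = -2 + (97 + L + L²)/5 = -2 + (97/5 + L/5 + L²/5) = 87/5 + L/5 + L²/5)
-41564 + (12574 + F(-67))*(-3062 - 10763) = -41564 + (12574 + (87/5 + (⅕)*(-67) + (⅕)*(-67)²))*(-3062 - 10763) = -41564 + (12574 + (87/5 - 67/5 + (⅕)*4489))*(-13825) = -41564 + (12574 + (87/5 - 67/5 + 4489/5))*(-13825) = -41564 + (12574 + 4509/5)*(-13825) = -41564 + (67379/5)*(-13825) = -41564 - 186302935 = -186344499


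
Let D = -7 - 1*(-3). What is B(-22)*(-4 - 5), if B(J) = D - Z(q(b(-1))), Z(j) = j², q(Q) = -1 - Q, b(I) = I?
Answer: 36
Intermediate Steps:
D = -4 (D = -7 + 3 = -4)
B(J) = -4 (B(J) = -4 - (-1 - 1*(-1))² = -4 - (-1 + 1)² = -4 - 1*0² = -4 - 1*0 = -4 + 0 = -4)
B(-22)*(-4 - 5) = -4*(-4 - 5) = -4*(-9) = 36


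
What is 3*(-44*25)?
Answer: -3300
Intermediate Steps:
3*(-44*25) = 3*(-1100) = -3300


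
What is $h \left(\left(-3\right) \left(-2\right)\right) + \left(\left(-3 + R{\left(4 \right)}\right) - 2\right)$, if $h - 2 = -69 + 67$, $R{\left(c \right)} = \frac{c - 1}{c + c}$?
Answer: $- \frac{37}{8} \approx -4.625$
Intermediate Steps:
$R{\left(c \right)} = \frac{-1 + c}{2 c}$
$h = 0$ ($h = 2 + \left(-69 + 67\right) = 2 - 2 = 0$)
$h \left(\left(-3\right) \left(-2\right)\right) + \left(\left(-3 + R{\left(4 \right)}\right) - 2\right) = 0 \left(\left(-3\right) \left(-2\right)\right) - \left(5 - \frac{-1 + 4}{2 \cdot 4}\right) = 0 \cdot 6 - \left(5 - \frac{3}{8}\right) = 0 + \left(\left(-3 + \frac{3}{8}\right) - 2\right) = 0 - \frac{37}{8} = - \frac{37}{8}$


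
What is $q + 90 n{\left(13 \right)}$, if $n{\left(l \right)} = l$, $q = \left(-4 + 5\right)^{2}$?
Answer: $1171$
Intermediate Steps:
$q = 1$ ($q = 1^{2} = 1$)
$q + 90 n{\left(13 \right)} = 1 + 90 \cdot 13 = 1 + 1170 = 1171$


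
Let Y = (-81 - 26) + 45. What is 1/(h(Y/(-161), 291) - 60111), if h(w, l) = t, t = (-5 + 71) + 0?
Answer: -1/60045 ≈ -1.6654e-5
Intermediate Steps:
Y = -62 (Y = -107 + 45 = -62)
t = 66 (t = 66 + 0 = 66)
h(w, l) = 66
1/(h(Y/(-161), 291) - 60111) = 1/(66 - 60111) = 1/(-60045) = -1/60045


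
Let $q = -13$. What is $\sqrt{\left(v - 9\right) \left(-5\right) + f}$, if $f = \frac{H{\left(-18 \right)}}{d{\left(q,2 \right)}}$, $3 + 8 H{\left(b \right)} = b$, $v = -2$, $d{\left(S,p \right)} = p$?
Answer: $\frac{\sqrt{859}}{4} \approx 7.3272$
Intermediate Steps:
$H{\left(b \right)} = - \frac{3}{8} + \frac{b}{8}$
$f = - \frac{21}{16}$ ($f = \frac{- \frac{3}{8} + \frac{1}{8} \left(-18\right)}{2} = \left(- \frac{3}{8} - \frac{9}{4}\right) \frac{1}{2} = \left(- \frac{21}{8}\right) \frac{1}{2} = - \frac{21}{16} \approx -1.3125$)
$\sqrt{\left(v - 9\right) \left(-5\right) + f} = \sqrt{\left(-2 - 9\right) \left(-5\right) - \frac{21}{16}} = \sqrt{\left(-11\right) \left(-5\right) - \frac{21}{16}} = \sqrt{55 - \frac{21}{16}} = \sqrt{\frac{859}{16}} = \frac{\sqrt{859}}{4}$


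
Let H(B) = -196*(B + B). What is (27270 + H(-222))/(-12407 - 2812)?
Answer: -38098/5073 ≈ -7.5100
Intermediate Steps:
H(B) = -392*B
(27270 + H(-222))/(-12407 - 2812) = (27270 - 392*(-222))/(-12407 - 2812) = (27270 + 87024)/(-15219) = 114294*(-1/15219) = -38098/5073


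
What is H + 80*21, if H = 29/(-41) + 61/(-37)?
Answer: 2544986/1517 ≈ 1677.6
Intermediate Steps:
H = -3574/1517 (H = 29*(-1/41) + 61*(-1/37) = -29/41 - 61/37 = -3574/1517 ≈ -2.3560)
H + 80*21 = -3574/1517 + 80*21 = -3574/1517 + 1680 = 2544986/1517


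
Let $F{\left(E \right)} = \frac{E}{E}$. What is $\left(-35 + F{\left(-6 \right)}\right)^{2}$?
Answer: $1156$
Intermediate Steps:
$F{\left(E \right)} = 1$
$\left(-35 + F{\left(-6 \right)}\right)^{2} = \left(-35 + 1\right)^{2} = \left(-34\right)^{2} = 1156$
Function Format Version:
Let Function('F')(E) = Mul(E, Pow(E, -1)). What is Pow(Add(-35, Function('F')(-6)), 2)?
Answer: 1156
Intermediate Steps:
Function('F')(E) = 1
Pow(Add(-35, Function('F')(-6)), 2) = Pow(Add(-35, 1), 2) = Pow(-34, 2) = 1156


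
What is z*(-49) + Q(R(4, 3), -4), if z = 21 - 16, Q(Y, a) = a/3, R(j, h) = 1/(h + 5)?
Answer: -739/3 ≈ -246.33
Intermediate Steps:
R(j, h) = 1/(5 + h)
Q(Y, a) = a/3 (Q(Y, a) = a*(1/3) = a/3)
z = 5
z*(-49) + Q(R(4, 3), -4) = 5*(-49) + (1/3)*(-4) = -245 - 4/3 = -739/3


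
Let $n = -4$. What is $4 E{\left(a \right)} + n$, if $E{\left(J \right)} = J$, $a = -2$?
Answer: $-12$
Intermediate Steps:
$4 E{\left(a \right)} + n = 4 \left(-2\right) - 4 = -8 - 4 = -12$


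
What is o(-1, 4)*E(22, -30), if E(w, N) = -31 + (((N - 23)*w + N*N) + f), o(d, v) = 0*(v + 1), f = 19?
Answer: 0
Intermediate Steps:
o(d, v) = 0 (o(d, v) = 0*(1 + v) = 0)
E(w, N) = -12 + N**2 + w*(-23 + N) (E(w, N) = -31 + (((N - 23)*w + N*N) + 19) = -31 + (((-23 + N)*w + N**2) + 19) = -31 + ((w*(-23 + N) + N**2) + 19) = -31 + ((N**2 + w*(-23 + N)) + 19) = -31 + (19 + N**2 + w*(-23 + N)) = -12 + N**2 + w*(-23 + N))
o(-1, 4)*E(22, -30) = 0*(-12 + (-30)**2 - 23*22 - 30*22) = 0*(-12 + 900 - 506 - 660) = 0*(-278) = 0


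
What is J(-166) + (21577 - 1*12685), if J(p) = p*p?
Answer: 36448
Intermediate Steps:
J(p) = p²
J(-166) + (21577 - 1*12685) = (-166)² + (21577 - 1*12685) = 27556 + (21577 - 12685) = 27556 + 8892 = 36448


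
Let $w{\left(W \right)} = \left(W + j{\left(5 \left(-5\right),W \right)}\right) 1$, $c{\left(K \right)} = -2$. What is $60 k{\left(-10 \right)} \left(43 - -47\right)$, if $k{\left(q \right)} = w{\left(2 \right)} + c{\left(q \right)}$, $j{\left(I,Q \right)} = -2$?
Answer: $-10800$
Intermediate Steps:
$w{\left(W \right)} = -2 + W$ ($w{\left(W \right)} = \left(W - 2\right) 1 = \left(-2 + W\right) 1 = -2 + W$)
$k{\left(q \right)} = -2$ ($k{\left(q \right)} = \left(-2 + 2\right) - 2 = 0 - 2 = -2$)
$60 k{\left(-10 \right)} \left(43 - -47\right) = 60 \left(-2\right) \left(43 - -47\right) = - 120 \left(43 + 47\right) = \left(-120\right) 90 = -10800$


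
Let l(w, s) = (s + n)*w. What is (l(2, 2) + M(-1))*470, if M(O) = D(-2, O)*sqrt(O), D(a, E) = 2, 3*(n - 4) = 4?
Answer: 20680/3 + 940*I ≈ 6893.3 + 940.0*I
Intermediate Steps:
n = 16/3 (n = 4 + (1/3)*4 = 4 + 4/3 = 16/3 ≈ 5.3333)
l(w, s) = w*(16/3 + s) (l(w, s) = (s + 16/3)*w = (16/3 + s)*w = w*(16/3 + s))
M(O) = 2*sqrt(O)
(l(2, 2) + M(-1))*470 = ((1/3)*2*(16 + 3*2) + 2*sqrt(-1))*470 = ((1/3)*2*(16 + 6) + 2*I)*470 = ((1/3)*2*22 + 2*I)*470 = (44/3 + 2*I)*470 = 20680/3 + 940*I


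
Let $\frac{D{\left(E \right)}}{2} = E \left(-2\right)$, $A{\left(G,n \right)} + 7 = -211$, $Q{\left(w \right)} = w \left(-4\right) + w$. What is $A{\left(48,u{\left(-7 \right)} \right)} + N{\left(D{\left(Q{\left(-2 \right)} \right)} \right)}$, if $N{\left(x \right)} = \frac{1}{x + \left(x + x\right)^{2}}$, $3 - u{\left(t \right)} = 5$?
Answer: $- \frac{497039}{2280} \approx -218.0$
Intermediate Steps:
$Q{\left(w \right)} = - 3 w$ ($Q{\left(w \right)} = - 4 w + w = - 3 w$)
$u{\left(t \right)} = -2$ ($u{\left(t \right)} = 3 - 5 = -2$)
$A{\left(G,n \right)} = -218$ ($A{\left(G,n \right)} = -7 - 211 = -218$)
$D{\left(E \right)} = - 4 E$ ($D{\left(E \right)} = 2 E \left(-2\right) = 2 \left(- 2 E\right) = - 4 E$)
$N{\left(x \right)} = \frac{1}{x + 4 x^{2}}$ ($N{\left(x \right)} = \frac{1}{x + \left(2 x\right)^{2}} = \frac{1}{x + 4 x^{2}}$)
$A{\left(48,u{\left(-7 \right)} \right)} + N{\left(D{\left(Q{\left(-2 \right)} \right)} \right)} = -218 + \frac{1}{- 4 \left(\left(-3\right) \left(-2\right)\right) \left(1 + 4 \left(- 4 \left(\left(-3\right) \left(-2\right)\right)\right)\right)} = -218 + \frac{1}{\left(-4\right) 6 \left(1 + 4 \left(\left(-4\right) 6\right)\right)} = -218 + \frac{1}{\left(-24\right) \left(1 + 4 \left(-24\right)\right)} = -218 - \frac{1}{24 \left(1 - 96\right)} = -218 - \frac{1}{24 \left(-95\right)} = -218 - - \frac{1}{2280} = -218 + \frac{1}{2280} = - \frac{497039}{2280}$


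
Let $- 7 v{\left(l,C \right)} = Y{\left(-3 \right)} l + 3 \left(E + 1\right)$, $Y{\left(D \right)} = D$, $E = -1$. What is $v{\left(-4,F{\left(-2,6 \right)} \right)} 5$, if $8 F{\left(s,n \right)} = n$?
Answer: $- \frac{60}{7} \approx -8.5714$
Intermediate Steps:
$F{\left(s,n \right)} = \frac{n}{8}$
$v{\left(l,C \right)} = \frac{3 l}{7}$ ($v{\left(l,C \right)} = - \frac{- 3 l + 3 \left(-1 + 1\right)}{7} = - \frac{- 3 l + 3 \cdot 0}{7} = - \frac{- 3 l + 0}{7} = - \frac{\left(-3\right) l}{7} = \frac{3 l}{7}$)
$v{\left(-4,F{\left(-2,6 \right)} \right)} 5 = \frac{3}{7} \left(-4\right) 5 = \left(- \frac{12}{7}\right) 5 = - \frac{60}{7}$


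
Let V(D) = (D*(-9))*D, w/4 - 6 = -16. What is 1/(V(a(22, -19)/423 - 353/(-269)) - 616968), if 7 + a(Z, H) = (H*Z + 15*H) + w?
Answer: -159845449/98619832424161 ≈ -1.6208e-6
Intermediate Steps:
w = -40 (w = 24 + 4*(-16) = 24 - 64 = -40)
a(Z, H) = -47 + 15*H + H*Z (a(Z, H) = -7 + ((H*Z + 15*H) - 40) = -7 + ((15*H + H*Z) - 40) = -7 + (-40 + 15*H + H*Z) = -47 + 15*H + H*Z)
V(D) = -9*D² (V(D) = (-9*D)*D = -9*D²)
1/(V(a(22, -19)/423 - 353/(-269)) - 616968) = 1/(-9*((-47 + 15*(-19) - 19*22)/423 - 353/(-269))² - 616968) = 1/(-9*((-47 - 285 - 418)*(1/423) - 353*(-1/269))² - 616968) = 1/(-9*(-750*1/423 + 353/269)² - 616968) = 1/(-9*(-250/141 + 353/269)² - 616968) = 1/(-9*(-17477/37929)² - 616968) = 1/(-9*305445529/1438609041 - 616968) = 1/(-305445529/159845449 - 616968) = 1/(-98619832424161/159845449) = -159845449/98619832424161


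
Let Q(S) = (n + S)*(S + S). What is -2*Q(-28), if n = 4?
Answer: -2688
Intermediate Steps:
Q(S) = 2*S*(4 + S) (Q(S) = (4 + S)*(S + S) = (4 + S)*(2*S) = 2*S*(4 + S))
-2*Q(-28) = -4*(-28)*(4 - 28) = -4*(-28)*(-24) = -2*1344 = -2688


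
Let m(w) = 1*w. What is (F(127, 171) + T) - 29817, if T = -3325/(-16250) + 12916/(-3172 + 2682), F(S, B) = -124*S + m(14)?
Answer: -1451632373/31850 ≈ -45577.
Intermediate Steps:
m(w) = w
F(S, B) = 14 - 124*S (F(S, B) = -124*S + 14 = 14 - 124*S)
T = -833023/31850 (T = -3325*(-1/16250) + 12916/(-490) = 133/650 + 12916*(-1/490) = 133/650 - 6458/245 = -833023/31850 ≈ -26.155)
(F(127, 171) + T) - 29817 = ((14 - 124*127) - 833023/31850) - 29817 = ((14 - 15748) - 833023/31850) - 29817 = (-15734 - 833023/31850) - 29817 = -501960923/31850 - 29817 = -1451632373/31850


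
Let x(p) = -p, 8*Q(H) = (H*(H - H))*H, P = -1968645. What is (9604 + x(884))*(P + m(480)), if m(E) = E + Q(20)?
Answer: -17162398800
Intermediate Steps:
Q(H) = 0 (Q(H) = ((H*(H - H))*H)/8 = ((H*0)*H)/8 = (0*H)/8 = (⅛)*0 = 0)
m(E) = E (m(E) = E + 0 = E)
(9604 + x(884))*(P + m(480)) = (9604 - 1*884)*(-1968645 + 480) = (9604 - 884)*(-1968165) = 8720*(-1968165) = -17162398800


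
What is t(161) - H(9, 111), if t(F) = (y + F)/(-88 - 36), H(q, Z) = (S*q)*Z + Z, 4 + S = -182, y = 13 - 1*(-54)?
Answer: 5756736/31 ≈ 1.8570e+5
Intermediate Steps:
y = 67 (y = 13 + 54 = 67)
S = -186 (S = -4 - 182 = -186)
H(q, Z) = Z - 186*Z*q (H(q, Z) = (-186*q)*Z + Z = -186*Z*q + Z = Z - 186*Z*q)
t(F) = -67/124 - F/124 (t(F) = (67 + F)/(-88 - 36) = (67 + F)/(-124) = (67 + F)*(-1/124) = -67/124 - F/124)
t(161) - H(9, 111) = (-67/124 - 1/124*161) - 111*(1 - 186*9) = (-67/124 - 161/124) - 111*(1 - 1674) = -57/31 - 111*(-1673) = -57/31 - 1*(-185703) = -57/31 + 185703 = 5756736/31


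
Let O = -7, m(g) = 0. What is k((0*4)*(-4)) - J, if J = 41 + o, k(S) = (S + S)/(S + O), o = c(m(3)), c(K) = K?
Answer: -41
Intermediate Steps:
o = 0
k(S) = 2*S/(-7 + S) (k(S) = (S + S)/(S - 7) = (2*S)/(-7 + S) = 2*S/(-7 + S))
J = 41 (J = 41 + 0 = 41)
k((0*4)*(-4)) - J = 2*((0*4)*(-4))/(-7 + (0*4)*(-4)) - 1*41 = 2*(0*(-4))/(-7 + 0*(-4)) - 41 = 2*0/(-7 + 0) - 41 = 2*0/(-7) - 41 = 2*0*(-⅐) - 41 = 0 - 41 = -41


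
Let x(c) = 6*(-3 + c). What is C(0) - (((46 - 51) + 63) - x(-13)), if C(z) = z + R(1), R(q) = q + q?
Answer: -152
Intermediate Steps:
R(q) = 2*q
C(z) = 2 + z (C(z) = z + 2*1 = z + 2 = 2 + z)
x(c) = -18 + 6*c
C(0) - (((46 - 51) + 63) - x(-13)) = (2 + 0) - (((46 - 51) + 63) - (-18 + 6*(-13))) = 2 - ((-5 + 63) - (-18 - 78)) = 2 - (58 - 1*(-96)) = 2 - (58 + 96) = 2 - 1*154 = 2 - 154 = -152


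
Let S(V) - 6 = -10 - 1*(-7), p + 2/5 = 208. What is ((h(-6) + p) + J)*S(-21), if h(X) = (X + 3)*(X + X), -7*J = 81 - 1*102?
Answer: 3699/5 ≈ 739.80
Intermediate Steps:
J = 3 (J = -(81 - 1*102)/7 = -(81 - 102)/7 = -1/7*(-21) = 3)
p = 1038/5 (p = -2/5 + 208 = 1038/5 ≈ 207.60)
h(X) = 2*X*(3 + X) (h(X) = (3 + X)*(2*X) = 2*X*(3 + X))
S(V) = 3 (S(V) = 6 + (-10 - 1*(-7)) = 6 + (-10 + 7) = 6 - 3 = 3)
((h(-6) + p) + J)*S(-21) = ((2*(-6)*(3 - 6) + 1038/5) + 3)*3 = ((2*(-6)*(-3) + 1038/5) + 3)*3 = ((36 + 1038/5) + 3)*3 = (1218/5 + 3)*3 = (1233/5)*3 = 3699/5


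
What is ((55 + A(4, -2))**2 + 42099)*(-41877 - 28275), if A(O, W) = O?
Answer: -3197528160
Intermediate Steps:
((55 + A(4, -2))**2 + 42099)*(-41877 - 28275) = ((55 + 4)**2 + 42099)*(-41877 - 28275) = (59**2 + 42099)*(-70152) = (3481 + 42099)*(-70152) = 45580*(-70152) = -3197528160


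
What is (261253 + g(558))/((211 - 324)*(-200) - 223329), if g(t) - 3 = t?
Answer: -261814/200729 ≈ -1.3043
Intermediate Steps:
g(t) = 3 + t
(261253 + g(558))/((211 - 324)*(-200) - 223329) = (261253 + (3 + 558))/((211 - 324)*(-200) - 223329) = (261253 + 561)/(-113*(-200) - 223329) = 261814/(22600 - 223329) = 261814/(-200729) = 261814*(-1/200729) = -261814/200729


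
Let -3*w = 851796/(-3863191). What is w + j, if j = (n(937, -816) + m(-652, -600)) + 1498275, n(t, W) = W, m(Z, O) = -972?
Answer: 5781215393949/3863191 ≈ 1.4965e+6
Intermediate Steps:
w = 283932/3863191 (w = -283932/(-3863191) = -283932*(-1)/3863191 = -1/3*(-851796/3863191) = 283932/3863191 ≈ 0.073497)
j = 1496487 (j = (-816 - 972) + 1498275 = -1788 + 1498275 = 1496487)
w + j = 283932/3863191 + 1496487 = 5781215393949/3863191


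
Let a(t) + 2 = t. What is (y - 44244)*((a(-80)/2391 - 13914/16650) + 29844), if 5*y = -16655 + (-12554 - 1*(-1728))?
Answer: -16415087859065507/11058375 ≈ -1.4844e+9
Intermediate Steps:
a(t) = -2 + t
y = -27481/5 (y = (-16655 + (-12554 - 1*(-1728)))/5 = (-16655 + (-12554 + 1728))/5 = (-16655 - 10826)/5 = (1/5)*(-27481) = -27481/5 ≈ -5496.2)
(y - 44244)*((a(-80)/2391 - 13914/16650) + 29844) = (-27481/5 - 44244)*(((-2 - 80)/2391 - 13914/16650) + 29844) = -248701*((-82*1/2391 - 13914*1/16650) + 29844)/5 = -248701*((-82/2391 - 773/925) + 29844)/5 = -248701*(-1924093/2211675 + 29844)/5 = -248701/5*66003304607/2211675 = -16415087859065507/11058375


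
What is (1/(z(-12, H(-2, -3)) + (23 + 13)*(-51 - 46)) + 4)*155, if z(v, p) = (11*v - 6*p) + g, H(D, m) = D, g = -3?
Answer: 448229/723 ≈ 619.96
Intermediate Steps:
z(v, p) = -3 - 6*p + 11*v (z(v, p) = (11*v - 6*p) - 3 = (-6*p + 11*v) - 3 = -3 - 6*p + 11*v)
(1/(z(-12, H(-2, -3)) + (23 + 13)*(-51 - 46)) + 4)*155 = (1/((-3 - 6*(-2) + 11*(-12)) + (23 + 13)*(-51 - 46)) + 4)*155 = (1/((-3 + 12 - 132) + 36*(-97)) + 4)*155 = (1/(-123 - 3492) + 4)*155 = (1/(-3615) + 4)*155 = (-1/3615 + 4)*155 = (14459/3615)*155 = 448229/723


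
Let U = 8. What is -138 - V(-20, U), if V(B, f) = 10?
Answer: -148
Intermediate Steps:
-138 - V(-20, U) = -138 - 1*10 = -138 - 10 = -148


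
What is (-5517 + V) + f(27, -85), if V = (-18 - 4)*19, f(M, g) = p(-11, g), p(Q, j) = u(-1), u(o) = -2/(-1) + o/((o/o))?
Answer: -5934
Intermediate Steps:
u(o) = 2 + o (u(o) = -2*(-1) + o/1 = 2 + o*1 = 2 + o)
p(Q, j) = 1 (p(Q, j) = 2 - 1 = 1)
f(M, g) = 1
V = -418 (V = -22*19 = -418)
(-5517 + V) + f(27, -85) = (-5517 - 418) + 1 = -5935 + 1 = -5934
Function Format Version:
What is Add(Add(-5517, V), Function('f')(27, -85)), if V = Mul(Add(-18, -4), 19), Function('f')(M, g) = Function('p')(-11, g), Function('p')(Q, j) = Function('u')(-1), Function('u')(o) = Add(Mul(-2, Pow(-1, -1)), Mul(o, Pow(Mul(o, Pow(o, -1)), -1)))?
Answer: -5934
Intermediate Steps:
Function('u')(o) = Add(2, o) (Function('u')(o) = Add(Mul(-2, -1), Mul(o, Pow(1, -1))) = Add(2, Mul(o, 1)) = Add(2, o))
Function('p')(Q, j) = 1 (Function('p')(Q, j) = Add(2, -1) = 1)
Function('f')(M, g) = 1
V = -418 (V = Mul(-22, 19) = -418)
Add(Add(-5517, V), Function('f')(27, -85)) = Add(Add(-5517, -418), 1) = Add(-5935, 1) = -5934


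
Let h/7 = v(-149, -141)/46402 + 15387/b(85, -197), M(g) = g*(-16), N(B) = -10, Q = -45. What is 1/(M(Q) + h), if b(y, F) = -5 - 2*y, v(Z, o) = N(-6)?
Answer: 580025/60623338 ≈ 0.0095677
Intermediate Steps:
v(Z, o) = -10
M(g) = -16*g
h = -356994662/580025 (h = 7*(-10/46402 + 15387/(-5 - 2*85)) = 7*(-10*1/46402 + 15387/(-5 - 170)) = 7*(-5/23201 + 15387/(-175)) = 7*(-5/23201 + 15387*(-1/175)) = 7*(-5/23201 - 15387/175) = 7*(-356994662/4060175) = -356994662/580025 ≈ -615.48)
1/(M(Q) + h) = 1/(-16*(-45) - 356994662/580025) = 1/(720 - 356994662/580025) = 1/(60623338/580025) = 580025/60623338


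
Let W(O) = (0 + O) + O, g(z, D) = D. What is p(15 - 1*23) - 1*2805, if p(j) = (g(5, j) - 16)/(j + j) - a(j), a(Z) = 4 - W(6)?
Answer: -5591/2 ≈ -2795.5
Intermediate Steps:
W(O) = 2*O (W(O) = O + O = 2*O)
a(Z) = -8 (a(Z) = 4 - 2*6 = 4 - 1*12 = 4 - 12 = -8)
p(j) = 8 + (-16 + j)/(2*j) (p(j) = (j - 16)/(j + j) - 1*(-8) = (-16 + j)/((2*j)) + 8 = (-16 + j)*(1/(2*j)) + 8 = (-16 + j)/(2*j) + 8 = 8 + (-16 + j)/(2*j))
p(15 - 1*23) - 1*2805 = (17/2 - 8/(15 - 1*23)) - 1*2805 = (17/2 - 8/(15 - 23)) - 2805 = (17/2 - 8/(-8)) - 2805 = (17/2 - 8*(-⅛)) - 2805 = (17/2 + 1) - 2805 = 19/2 - 2805 = -5591/2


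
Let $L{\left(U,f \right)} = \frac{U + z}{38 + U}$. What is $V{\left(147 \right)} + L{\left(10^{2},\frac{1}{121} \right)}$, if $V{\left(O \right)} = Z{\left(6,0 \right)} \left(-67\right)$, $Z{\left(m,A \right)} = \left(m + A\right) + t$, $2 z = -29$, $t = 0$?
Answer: $- \frac{36927}{92} \approx -401.38$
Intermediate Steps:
$z = - \frac{29}{2}$ ($z = \frac{1}{2} \left(-29\right) = - \frac{29}{2} \approx -14.5$)
$Z{\left(m,A \right)} = A + m$ ($Z{\left(m,A \right)} = \left(m + A\right) + 0 = \left(A + m\right) + 0 = A + m$)
$V{\left(O \right)} = -402$ ($V{\left(O \right)} = \left(0 + 6\right) \left(-67\right) = 6 \left(-67\right) = -402$)
$L{\left(U,f \right)} = \frac{- \frac{29}{2} + U}{38 + U}$ ($L{\left(U,f \right)} = \frac{U - \frac{29}{2}}{38 + U} = \frac{- \frac{29}{2} + U}{38 + U}$)
$V{\left(147 \right)} + L{\left(10^{2},\frac{1}{121} \right)} = -402 + \frac{- \frac{29}{2} + 10^{2}}{38 + 10^{2}} = -402 + \frac{- \frac{29}{2} + 100}{38 + 100} = -402 + \frac{1}{138} \cdot \frac{171}{2} = -402 + \frac{57}{92} = - \frac{36927}{92}$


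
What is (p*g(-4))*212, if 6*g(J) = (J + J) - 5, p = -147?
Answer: 67522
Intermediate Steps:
g(J) = -⅚ + J/3 (g(J) = ((J + J) - 5)/6 = (2*J - 5)/6 = (-5 + 2*J)/6 = -⅚ + J/3)
(p*g(-4))*212 = -147*(-⅚ + (⅓)*(-4))*212 = -147*(-⅚ - 4/3)*212 = -147*(-13/6)*212 = (637/2)*212 = 67522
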